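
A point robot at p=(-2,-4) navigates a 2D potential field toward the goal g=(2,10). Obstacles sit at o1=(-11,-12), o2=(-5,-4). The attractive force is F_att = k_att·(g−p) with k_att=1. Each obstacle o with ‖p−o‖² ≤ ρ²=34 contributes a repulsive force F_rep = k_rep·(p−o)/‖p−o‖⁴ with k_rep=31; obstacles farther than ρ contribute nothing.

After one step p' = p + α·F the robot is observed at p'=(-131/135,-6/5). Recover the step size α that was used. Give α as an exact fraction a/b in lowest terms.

F_att = 1·(g−p) = 1·(4,14) = (4.0000,14.0000)
o1: d²=145 > ρ²=34 → inactive
o2: d²=9 ≤ ρ²=34; F_rep = 31·(3,0)/9² = (1.1481,0.0000)
F = F_att + ΣF_rep = (5.1481,14.0000)
Δp = p'−p = (1.0296,2.8000); α = Δx/Fx = (139/135) / (139/27) = 1/5
check: Δy/Fy = (14/5) / (14) = 1/5 ✓

α = 1/5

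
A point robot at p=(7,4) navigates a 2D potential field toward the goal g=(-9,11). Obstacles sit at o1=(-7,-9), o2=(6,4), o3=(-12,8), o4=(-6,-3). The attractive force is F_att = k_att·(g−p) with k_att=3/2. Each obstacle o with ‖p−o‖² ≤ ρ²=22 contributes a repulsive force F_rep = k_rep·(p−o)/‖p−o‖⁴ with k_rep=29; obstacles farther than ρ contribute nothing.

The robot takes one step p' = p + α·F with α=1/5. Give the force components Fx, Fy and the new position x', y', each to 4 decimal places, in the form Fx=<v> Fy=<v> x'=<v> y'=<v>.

Fx=5.0000 Fy=10.5000 x'=8.0000 y'=6.1000

F_att = 3/2·(g−p) = 3/2·(-16,7) = (-24.0000,10.5000)
o1: d²=365 > ρ²=22 → inactive
o2: d²=1 ≤ ρ²=22; F_rep = 29·(1,0)/1² = (29.0000,0.0000)
o3: d²=377 > ρ²=22 → inactive
o4: d²=218 > ρ²=22 → inactive
F = F_att + ΣF_rep = (5.0000,10.5000)
p' = p + 1/5·F = (8.0000,6.1000)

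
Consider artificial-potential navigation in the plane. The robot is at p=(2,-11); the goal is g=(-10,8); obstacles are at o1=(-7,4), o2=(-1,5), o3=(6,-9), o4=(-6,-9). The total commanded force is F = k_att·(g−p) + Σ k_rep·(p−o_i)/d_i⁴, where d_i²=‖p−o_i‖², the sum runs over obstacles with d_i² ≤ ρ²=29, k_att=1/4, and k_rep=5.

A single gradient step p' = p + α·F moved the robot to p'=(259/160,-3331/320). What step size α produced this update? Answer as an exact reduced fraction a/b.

F_att = 1/4·(g−p) = 1/4·(-12,19) = (-3.0000,4.7500)
o1: d²=306 > ρ²=29 → inactive
o2: d²=265 > ρ²=29 → inactive
o3: d²=20 ≤ ρ²=29; F_rep = 5·(-4,-2)/20² = (-0.0500,-0.0250)
o4: d²=68 > ρ²=29 → inactive
F = F_att + ΣF_rep = (-3.0500,4.7250)
Δp = p'−p = (-0.3812,0.5906); α = Δx/Fx = (-61/160) / (-61/20) = 1/8
check: Δy/Fy = (189/320) / (189/40) = 1/8 ✓

α = 1/8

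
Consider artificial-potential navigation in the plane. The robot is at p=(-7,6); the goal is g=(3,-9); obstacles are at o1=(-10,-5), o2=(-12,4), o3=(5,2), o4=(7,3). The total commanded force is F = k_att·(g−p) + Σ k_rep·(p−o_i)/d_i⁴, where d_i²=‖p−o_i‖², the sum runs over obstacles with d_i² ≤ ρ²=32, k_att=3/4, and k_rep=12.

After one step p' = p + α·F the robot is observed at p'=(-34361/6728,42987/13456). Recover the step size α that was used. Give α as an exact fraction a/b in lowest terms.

F_att = 3/4·(g−p) = 3/4·(10,-15) = (7.5000,-11.2500)
o1: d²=130 > ρ²=32 → inactive
o2: d²=29 ≤ ρ²=32; F_rep = 12·(5,2)/29² = (0.0713,0.0285)
o3: d²=160 > ρ²=32 → inactive
o4: d²=205 > ρ²=32 → inactive
F = F_att + ΣF_rep = (7.5713,-11.2215)
Δp = p'−p = (1.8928,-2.8054); α = Δx/Fx = (12735/6728) / (12735/1682) = 1/4
check: Δy/Fy = (-37749/13456) / (-37749/3364) = 1/4 ✓

α = 1/4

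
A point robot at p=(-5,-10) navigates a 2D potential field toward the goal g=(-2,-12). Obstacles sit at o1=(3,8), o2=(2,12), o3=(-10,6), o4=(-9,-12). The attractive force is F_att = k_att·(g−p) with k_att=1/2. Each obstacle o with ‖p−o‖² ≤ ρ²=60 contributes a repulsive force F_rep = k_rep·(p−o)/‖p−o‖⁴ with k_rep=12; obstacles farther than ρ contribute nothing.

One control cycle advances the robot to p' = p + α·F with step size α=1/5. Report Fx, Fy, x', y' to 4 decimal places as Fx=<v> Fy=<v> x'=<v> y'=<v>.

Fx=1.6200 Fy=-0.9400 x'=-4.6760 y'=-10.1880

F_att = 1/2·(g−p) = 1/2·(3,-2) = (1.5000,-1.0000)
o1: d²=388 > ρ²=60 → inactive
o2: d²=533 > ρ²=60 → inactive
o3: d²=281 > ρ²=60 → inactive
o4: d²=20 ≤ ρ²=60; F_rep = 12·(4,2)/20² = (0.1200,0.0600)
F = F_att + ΣF_rep = (1.6200,-0.9400)
p' = p + 1/5·F = (-4.6760,-10.1880)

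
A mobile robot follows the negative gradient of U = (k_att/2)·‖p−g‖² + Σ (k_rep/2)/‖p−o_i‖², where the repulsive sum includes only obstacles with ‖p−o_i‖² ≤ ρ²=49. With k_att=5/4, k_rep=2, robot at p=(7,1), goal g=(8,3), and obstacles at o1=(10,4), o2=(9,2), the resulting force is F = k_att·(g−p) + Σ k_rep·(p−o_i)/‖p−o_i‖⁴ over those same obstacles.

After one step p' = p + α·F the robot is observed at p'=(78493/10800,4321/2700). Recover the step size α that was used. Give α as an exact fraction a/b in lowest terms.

F_att = 5/4·(g−p) = 5/4·(1,2) = (1.2500,2.5000)
o1: d²=18 ≤ ρ²=49; F_rep = 2·(-3,-3)/18² = (-0.0185,-0.0185)
o2: d²=5 ≤ ρ²=49; F_rep = 2·(-2,-1)/5² = (-0.1600,-0.0800)
F = F_att + ΣF_rep = (1.0715,2.4015)
Δp = p'−p = (0.2679,0.6004); α = Δx/Fx = (2893/10800) / (2893/2700) = 1/4
check: Δy/Fy = (1621/2700) / (1621/675) = 1/4 ✓

α = 1/4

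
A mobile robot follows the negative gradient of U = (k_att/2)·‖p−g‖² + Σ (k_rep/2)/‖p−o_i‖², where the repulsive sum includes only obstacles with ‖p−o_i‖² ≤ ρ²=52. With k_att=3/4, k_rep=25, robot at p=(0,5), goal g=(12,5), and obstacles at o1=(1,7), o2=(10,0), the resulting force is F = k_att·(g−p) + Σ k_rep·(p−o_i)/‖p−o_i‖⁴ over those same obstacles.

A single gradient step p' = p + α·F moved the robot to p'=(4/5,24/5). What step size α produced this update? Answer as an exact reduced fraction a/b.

α = 1/10

F_att = 3/4·(g−p) = 3/4·(12,0) = (9.0000,0.0000)
o1: d²=5 ≤ ρ²=52; F_rep = 25·(-1,-2)/5² = (-1.0000,-2.0000)
o2: d²=125 > ρ²=52 → inactive
F = F_att + ΣF_rep = (8.0000,-2.0000)
Δp = p'−p = (0.8000,-0.2000); α = Δx/Fx = (4/5) / (8) = 1/10
check: Δy/Fy = (-1/5) / (-2) = 1/10 ✓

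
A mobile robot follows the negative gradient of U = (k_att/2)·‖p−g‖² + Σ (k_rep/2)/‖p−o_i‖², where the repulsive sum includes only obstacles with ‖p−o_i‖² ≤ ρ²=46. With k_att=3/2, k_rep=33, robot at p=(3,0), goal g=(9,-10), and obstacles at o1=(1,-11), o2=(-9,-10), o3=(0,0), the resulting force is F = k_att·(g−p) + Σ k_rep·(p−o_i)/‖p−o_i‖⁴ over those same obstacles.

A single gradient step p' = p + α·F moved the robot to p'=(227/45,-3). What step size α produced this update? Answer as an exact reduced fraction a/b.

F_att = 3/2·(g−p) = 3/2·(6,-10) = (9.0000,-15.0000)
o1: d²=125 > ρ²=46 → inactive
o2: d²=244 > ρ²=46 → inactive
o3: d²=9 ≤ ρ²=46; F_rep = 33·(3,0)/9² = (1.2222,0.0000)
F = F_att + ΣF_rep = (10.2222,-15.0000)
Δp = p'−p = (2.0444,-3.0000); α = Δx/Fx = (92/45) / (92/9) = 1/5
check: Δy/Fy = (-3) / (-15) = 1/5 ✓

α = 1/5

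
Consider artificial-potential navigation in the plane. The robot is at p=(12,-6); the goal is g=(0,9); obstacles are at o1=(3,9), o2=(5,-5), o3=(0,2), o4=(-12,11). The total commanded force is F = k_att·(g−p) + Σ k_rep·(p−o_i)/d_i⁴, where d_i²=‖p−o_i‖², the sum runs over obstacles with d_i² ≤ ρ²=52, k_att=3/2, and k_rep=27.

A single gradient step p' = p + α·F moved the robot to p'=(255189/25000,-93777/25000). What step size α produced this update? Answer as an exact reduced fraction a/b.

α = 1/10

F_att = 3/2·(g−p) = 3/2·(-12,15) = (-18.0000,22.5000)
o1: d²=306 > ρ²=52 → inactive
o2: d²=50 ≤ ρ²=52; F_rep = 27·(7,-1)/50² = (0.0756,-0.0108)
o3: d²=208 > ρ²=52 → inactive
o4: d²=865 > ρ²=52 → inactive
F = F_att + ΣF_rep = (-17.9244,22.4892)
Δp = p'−p = (-1.7924,2.2489); α = Δx/Fx = (-44811/25000) / (-44811/2500) = 1/10
check: Δy/Fy = (56223/25000) / (56223/2500) = 1/10 ✓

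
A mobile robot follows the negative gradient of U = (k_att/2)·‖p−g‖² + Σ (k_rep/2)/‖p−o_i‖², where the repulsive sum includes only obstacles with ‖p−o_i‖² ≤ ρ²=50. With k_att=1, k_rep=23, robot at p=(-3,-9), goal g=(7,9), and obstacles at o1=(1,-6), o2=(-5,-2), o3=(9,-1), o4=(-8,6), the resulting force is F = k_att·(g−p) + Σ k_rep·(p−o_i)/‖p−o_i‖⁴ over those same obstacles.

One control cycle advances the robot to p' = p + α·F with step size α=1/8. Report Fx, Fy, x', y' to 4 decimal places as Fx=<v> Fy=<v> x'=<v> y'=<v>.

F_att = 1·(g−p) = 1·(10,18) = (10.0000,18.0000)
o1: d²=25 ≤ ρ²=50; F_rep = 23·(-4,-3)/25² = (-0.1472,-0.1104)
o2: d²=53 > ρ²=50 → inactive
o3: d²=208 > ρ²=50 → inactive
o4: d²=250 > ρ²=50 → inactive
F = F_att + ΣF_rep = (9.8528,17.8896)
p' = p + 1/8·F = (-1.7684,-6.7638)

Fx=9.8528 Fy=17.8896 x'=-1.7684 y'=-6.7638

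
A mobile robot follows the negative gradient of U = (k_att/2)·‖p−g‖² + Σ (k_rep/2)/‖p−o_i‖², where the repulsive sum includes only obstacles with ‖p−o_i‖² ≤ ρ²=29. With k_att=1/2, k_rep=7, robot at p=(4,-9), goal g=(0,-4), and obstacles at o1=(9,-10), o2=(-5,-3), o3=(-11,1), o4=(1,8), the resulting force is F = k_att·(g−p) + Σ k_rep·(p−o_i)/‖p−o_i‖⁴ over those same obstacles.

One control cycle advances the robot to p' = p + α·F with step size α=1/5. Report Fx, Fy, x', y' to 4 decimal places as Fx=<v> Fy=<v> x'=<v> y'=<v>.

F_att = 1/2·(g−p) = 1/2·(-4,5) = (-2.0000,2.5000)
o1: d²=26 ≤ ρ²=29; F_rep = 7·(-5,1)/26² = (-0.0518,0.0104)
o2: d²=117 > ρ²=29 → inactive
o3: d²=325 > ρ²=29 → inactive
o4: d²=298 > ρ²=29 → inactive
F = F_att + ΣF_rep = (-2.0518,2.5104)
p' = p + 1/5·F = (3.5896,-8.4979)

Fx=-2.0518 Fy=2.5104 x'=3.5896 y'=-8.4979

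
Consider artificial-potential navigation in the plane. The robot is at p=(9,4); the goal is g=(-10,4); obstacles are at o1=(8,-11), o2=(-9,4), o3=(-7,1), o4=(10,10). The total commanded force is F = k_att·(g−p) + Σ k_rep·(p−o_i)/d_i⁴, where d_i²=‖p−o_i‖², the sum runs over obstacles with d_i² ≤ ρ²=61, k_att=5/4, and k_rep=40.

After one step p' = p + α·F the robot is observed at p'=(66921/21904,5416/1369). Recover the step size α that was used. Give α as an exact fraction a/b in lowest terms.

α = 1/4

F_att = 5/4·(g−p) = 5/4·(-19,0) = (-23.7500,0.0000)
o1: d²=226 > ρ²=61 → inactive
o2: d²=324 > ρ²=61 → inactive
o3: d²=265 > ρ²=61 → inactive
o4: d²=37 ≤ ρ²=61; F_rep = 40·(-1,-6)/37² = (-0.0292,-0.1753)
F = F_att + ΣF_rep = (-23.7792,-0.1753)
Δp = p'−p = (-5.9448,-0.0438); α = Δx/Fx = (-130215/21904) / (-130215/5476) = 1/4
check: Δy/Fy = (-60/1369) / (-240/1369) = 1/4 ✓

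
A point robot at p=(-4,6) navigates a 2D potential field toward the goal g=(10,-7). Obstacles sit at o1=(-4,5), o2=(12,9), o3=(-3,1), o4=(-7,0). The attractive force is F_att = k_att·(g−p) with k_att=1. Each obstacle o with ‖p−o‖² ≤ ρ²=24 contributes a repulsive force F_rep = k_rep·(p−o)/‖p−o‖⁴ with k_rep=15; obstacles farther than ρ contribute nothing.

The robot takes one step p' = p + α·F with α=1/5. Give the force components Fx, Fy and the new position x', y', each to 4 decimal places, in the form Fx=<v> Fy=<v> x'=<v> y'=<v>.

F_att = 1·(g−p) = 1·(14,-13) = (14.0000,-13.0000)
o1: d²=1 ≤ ρ²=24; F_rep = 15·(0,1)/1² = (0.0000,15.0000)
o2: d²=265 > ρ²=24 → inactive
o3: d²=26 > ρ²=24 → inactive
o4: d²=45 > ρ²=24 → inactive
F = F_att + ΣF_rep = (14.0000,2.0000)
p' = p + 1/5·F = (-1.2000,6.4000)

Fx=14.0000 Fy=2.0000 x'=-1.2000 y'=6.4000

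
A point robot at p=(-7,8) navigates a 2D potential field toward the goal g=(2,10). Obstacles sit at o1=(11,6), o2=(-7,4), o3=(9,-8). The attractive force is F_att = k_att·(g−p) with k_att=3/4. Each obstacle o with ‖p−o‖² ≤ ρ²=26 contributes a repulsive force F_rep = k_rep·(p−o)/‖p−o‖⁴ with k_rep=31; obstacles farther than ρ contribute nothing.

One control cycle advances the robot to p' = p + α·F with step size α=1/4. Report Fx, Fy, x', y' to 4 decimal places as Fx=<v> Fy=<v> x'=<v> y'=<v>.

F_att = 3/4·(g−p) = 3/4·(9,2) = (6.7500,1.5000)
o1: d²=328 > ρ²=26 → inactive
o2: d²=16 ≤ ρ²=26; F_rep = 31·(0,4)/16² = (0.0000,0.4844)
o3: d²=512 > ρ²=26 → inactive
F = F_att + ΣF_rep = (6.7500,1.9844)
p' = p + 1/4·F = (-5.3125,8.4961)

Fx=6.7500 Fy=1.9844 x'=-5.3125 y'=8.4961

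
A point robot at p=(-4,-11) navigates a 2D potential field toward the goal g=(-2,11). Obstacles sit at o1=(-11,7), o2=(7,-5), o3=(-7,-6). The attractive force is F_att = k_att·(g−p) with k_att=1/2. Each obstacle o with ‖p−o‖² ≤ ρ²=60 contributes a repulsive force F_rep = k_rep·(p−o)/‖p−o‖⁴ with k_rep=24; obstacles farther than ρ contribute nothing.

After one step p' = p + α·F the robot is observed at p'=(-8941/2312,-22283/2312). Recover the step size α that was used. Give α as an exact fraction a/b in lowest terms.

α = 1/8

F_att = 1/2·(g−p) = 1/2·(2,22) = (1.0000,11.0000)
o1: d²=373 > ρ²=60 → inactive
o2: d²=157 > ρ²=60 → inactive
o3: d²=34 ≤ ρ²=60; F_rep = 24·(3,-5)/34² = (0.0623,-0.1038)
F = F_att + ΣF_rep = (1.0623,10.8962)
Δp = p'−p = (0.1328,1.3620); α = Δx/Fx = (307/2312) / (307/289) = 1/8
check: Δy/Fy = (3149/2312) / (3149/289) = 1/8 ✓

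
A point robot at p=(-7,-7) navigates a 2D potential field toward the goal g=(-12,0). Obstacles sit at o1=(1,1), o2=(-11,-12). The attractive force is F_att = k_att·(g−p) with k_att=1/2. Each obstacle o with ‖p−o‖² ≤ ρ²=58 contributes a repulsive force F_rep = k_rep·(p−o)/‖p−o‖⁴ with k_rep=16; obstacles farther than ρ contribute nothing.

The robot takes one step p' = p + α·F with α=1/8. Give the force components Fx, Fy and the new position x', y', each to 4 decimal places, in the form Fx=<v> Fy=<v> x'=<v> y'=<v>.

Fx=-2.4619 Fy=3.5476 x'=-7.3077 y'=-6.5566

F_att = 1/2·(g−p) = 1/2·(-5,7) = (-2.5000,3.5000)
o1: d²=128 > ρ²=58 → inactive
o2: d²=41 ≤ ρ²=58; F_rep = 16·(4,5)/41² = (0.0381,0.0476)
F = F_att + ΣF_rep = (-2.4619,3.5476)
p' = p + 1/8·F = (-7.3077,-6.5566)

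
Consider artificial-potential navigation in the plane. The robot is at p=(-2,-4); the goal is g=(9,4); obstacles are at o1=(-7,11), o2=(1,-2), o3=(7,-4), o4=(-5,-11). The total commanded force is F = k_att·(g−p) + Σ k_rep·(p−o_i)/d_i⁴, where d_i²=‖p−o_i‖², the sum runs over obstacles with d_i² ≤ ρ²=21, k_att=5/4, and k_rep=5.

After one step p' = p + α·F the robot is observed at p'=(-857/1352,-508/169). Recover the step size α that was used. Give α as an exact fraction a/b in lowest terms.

F_att = 5/4·(g−p) = 5/4·(11,8) = (13.7500,10.0000)
o1: d²=250 > ρ²=21 → inactive
o2: d²=13 ≤ ρ²=21; F_rep = 5·(-3,-2)/13² = (-0.0888,-0.0592)
o3: d²=81 > ρ²=21 → inactive
o4: d²=58 > ρ²=21 → inactive
F = F_att + ΣF_rep = (13.6612,9.9408)
Δp = p'−p = (1.3661,0.9941); α = Δx/Fx = (1847/1352) / (9235/676) = 1/10
check: Δy/Fy = (168/169) / (1680/169) = 1/10 ✓

α = 1/10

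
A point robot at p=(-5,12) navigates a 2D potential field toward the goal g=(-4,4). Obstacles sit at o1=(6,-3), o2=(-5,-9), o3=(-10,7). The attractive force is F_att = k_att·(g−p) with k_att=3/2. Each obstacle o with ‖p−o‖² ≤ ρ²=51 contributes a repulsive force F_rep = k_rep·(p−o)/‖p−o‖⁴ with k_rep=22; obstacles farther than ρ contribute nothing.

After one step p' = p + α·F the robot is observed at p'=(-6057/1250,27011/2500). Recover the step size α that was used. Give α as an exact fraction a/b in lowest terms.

α = 1/10

F_att = 3/2·(g−p) = 3/2·(1,-8) = (1.5000,-12.0000)
o1: d²=346 > ρ²=51 → inactive
o2: d²=441 > ρ²=51 → inactive
o3: d²=50 ≤ ρ²=51; F_rep = 22·(5,5)/50² = (0.0440,0.0440)
F = F_att + ΣF_rep = (1.5440,-11.9560)
Δp = p'−p = (0.1544,-1.1956); α = Δx/Fx = (193/1250) / (193/125) = 1/10
check: Δy/Fy = (-2989/2500) / (-2989/250) = 1/10 ✓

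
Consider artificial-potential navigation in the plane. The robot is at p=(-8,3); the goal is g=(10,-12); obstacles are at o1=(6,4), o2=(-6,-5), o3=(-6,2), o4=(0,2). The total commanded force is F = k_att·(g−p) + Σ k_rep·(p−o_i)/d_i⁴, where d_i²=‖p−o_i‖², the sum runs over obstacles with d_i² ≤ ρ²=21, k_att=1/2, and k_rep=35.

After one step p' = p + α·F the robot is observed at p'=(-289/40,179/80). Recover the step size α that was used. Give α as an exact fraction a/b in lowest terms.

α = 1/8

F_att = 1/2·(g−p) = 1/2·(18,-15) = (9.0000,-7.5000)
o1: d²=197 > ρ²=21 → inactive
o2: d²=68 > ρ²=21 → inactive
o3: d²=5 ≤ ρ²=21; F_rep = 35·(-2,1)/5² = (-2.8000,1.4000)
o4: d²=65 > ρ²=21 → inactive
F = F_att + ΣF_rep = (6.2000,-6.1000)
Δp = p'−p = (0.7750,-0.7625); α = Δx/Fx = (31/40) / (31/5) = 1/8
check: Δy/Fy = (-61/80) / (-61/10) = 1/8 ✓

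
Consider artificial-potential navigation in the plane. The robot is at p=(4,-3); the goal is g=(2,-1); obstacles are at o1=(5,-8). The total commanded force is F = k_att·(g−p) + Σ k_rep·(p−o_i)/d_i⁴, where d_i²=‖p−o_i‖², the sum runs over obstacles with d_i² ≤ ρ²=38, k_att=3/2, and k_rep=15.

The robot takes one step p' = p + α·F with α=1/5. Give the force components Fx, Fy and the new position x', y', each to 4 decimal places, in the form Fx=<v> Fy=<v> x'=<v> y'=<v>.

F_att = 3/2·(g−p) = 3/2·(-2,2) = (-3.0000,3.0000)
o1: d²=26 ≤ ρ²=38; F_rep = 15·(-1,5)/26² = (-0.0222,0.1109)
F = F_att + ΣF_rep = (-3.0222,3.1109)
p' = p + 1/5·F = (3.3956,-2.3778)

Fx=-3.0222 Fy=3.1109 x'=3.3956 y'=-2.3778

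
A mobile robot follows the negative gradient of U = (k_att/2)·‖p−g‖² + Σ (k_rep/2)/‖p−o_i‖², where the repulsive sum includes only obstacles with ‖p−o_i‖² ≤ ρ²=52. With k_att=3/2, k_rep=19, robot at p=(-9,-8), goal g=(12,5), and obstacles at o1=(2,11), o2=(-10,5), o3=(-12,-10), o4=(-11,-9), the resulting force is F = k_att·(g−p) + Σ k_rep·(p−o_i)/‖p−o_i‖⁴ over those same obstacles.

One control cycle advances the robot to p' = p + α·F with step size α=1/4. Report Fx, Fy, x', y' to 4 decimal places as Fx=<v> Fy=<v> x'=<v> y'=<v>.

Fx=33.3573 Fy=20.4849 x'=-0.6607 y'=-2.8788

F_att = 3/2·(g−p) = 3/2·(21,13) = (31.5000,19.5000)
o1: d²=482 > ρ²=52 → inactive
o2: d²=170 > ρ²=52 → inactive
o3: d²=13 ≤ ρ²=52; F_rep = 19·(3,2)/13² = (0.3373,0.2249)
o4: d²=5 ≤ ρ²=52; F_rep = 19·(2,1)/5² = (1.5200,0.7600)
F = F_att + ΣF_rep = (33.3573,20.4849)
p' = p + 1/4·F = (-0.6607,-2.8788)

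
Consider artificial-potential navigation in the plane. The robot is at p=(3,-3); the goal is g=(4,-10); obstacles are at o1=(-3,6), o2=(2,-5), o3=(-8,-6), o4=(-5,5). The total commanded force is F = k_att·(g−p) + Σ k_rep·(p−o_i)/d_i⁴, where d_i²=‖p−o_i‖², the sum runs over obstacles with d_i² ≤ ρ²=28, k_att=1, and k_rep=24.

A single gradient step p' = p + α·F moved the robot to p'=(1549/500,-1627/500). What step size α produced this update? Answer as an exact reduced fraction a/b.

F_att = 1·(g−p) = 1·(1,-7) = (1.0000,-7.0000)
o1: d²=117 > ρ²=28 → inactive
o2: d²=5 ≤ ρ²=28; F_rep = 24·(1,2)/5² = (0.9600,1.9200)
o3: d²=130 > ρ²=28 → inactive
o4: d²=128 > ρ²=28 → inactive
F = F_att + ΣF_rep = (1.9600,-5.0800)
Δp = p'−p = (0.0980,-0.2540); α = Δx/Fx = (49/500) / (49/25) = 1/20
check: Δy/Fy = (-127/500) / (-127/25) = 1/20 ✓

α = 1/20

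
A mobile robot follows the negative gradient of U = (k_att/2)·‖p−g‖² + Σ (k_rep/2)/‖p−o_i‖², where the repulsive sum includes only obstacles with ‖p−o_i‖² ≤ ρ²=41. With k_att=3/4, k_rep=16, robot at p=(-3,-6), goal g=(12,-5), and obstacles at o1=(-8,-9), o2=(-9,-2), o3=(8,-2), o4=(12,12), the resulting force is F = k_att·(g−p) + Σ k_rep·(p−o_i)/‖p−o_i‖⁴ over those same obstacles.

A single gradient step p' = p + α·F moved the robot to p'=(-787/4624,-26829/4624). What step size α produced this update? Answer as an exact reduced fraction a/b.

α = 1/4

F_att = 3/4·(g−p) = 3/4·(15,1) = (11.2500,0.7500)
o1: d²=34 ≤ ρ²=41; F_rep = 16·(5,3)/34² = (0.0692,0.0415)
o2: d²=52 > ρ²=41 → inactive
o3: d²=137 > ρ²=41 → inactive
o4: d²=549 > ρ²=41 → inactive
F = F_att + ΣF_rep = (11.3192,0.7915)
Δp = p'−p = (2.8298,0.1979); α = Δx/Fx = (13085/4624) / (13085/1156) = 1/4
check: Δy/Fy = (915/4624) / (915/1156) = 1/4 ✓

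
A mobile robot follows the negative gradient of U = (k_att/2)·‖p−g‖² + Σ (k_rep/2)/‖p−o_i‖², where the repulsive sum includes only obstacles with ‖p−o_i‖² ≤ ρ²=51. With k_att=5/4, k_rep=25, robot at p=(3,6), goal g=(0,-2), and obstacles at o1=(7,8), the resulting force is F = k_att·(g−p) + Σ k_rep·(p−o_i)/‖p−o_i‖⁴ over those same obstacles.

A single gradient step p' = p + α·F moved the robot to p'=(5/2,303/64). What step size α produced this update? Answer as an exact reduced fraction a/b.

F_att = 5/4·(g−p) = 5/4·(-3,-8) = (-3.7500,-10.0000)
o1: d²=20 ≤ ρ²=51; F_rep = 25·(-4,-2)/20² = (-0.2500,-0.1250)
F = F_att + ΣF_rep = (-4.0000,-10.1250)
Δp = p'−p = (-0.5000,-1.2656); α = Δx/Fx = (-1/2) / (-4) = 1/8
check: Δy/Fy = (-81/64) / (-81/8) = 1/8 ✓

α = 1/8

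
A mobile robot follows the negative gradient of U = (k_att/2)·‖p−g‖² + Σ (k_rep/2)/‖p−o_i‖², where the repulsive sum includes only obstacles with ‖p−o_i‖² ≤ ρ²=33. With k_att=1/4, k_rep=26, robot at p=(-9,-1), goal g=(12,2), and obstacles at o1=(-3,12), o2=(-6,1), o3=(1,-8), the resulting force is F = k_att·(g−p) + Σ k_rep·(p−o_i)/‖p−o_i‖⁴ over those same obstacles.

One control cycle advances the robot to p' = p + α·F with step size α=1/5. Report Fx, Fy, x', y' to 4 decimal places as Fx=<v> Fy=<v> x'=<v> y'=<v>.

Fx=4.7885 Fy=0.4423 x'=-8.0423 y'=-0.9115

F_att = 1/4·(g−p) = 1/4·(21,3) = (5.2500,0.7500)
o1: d²=205 > ρ²=33 → inactive
o2: d²=13 ≤ ρ²=33; F_rep = 26·(-3,-2)/13² = (-0.4615,-0.3077)
o3: d²=149 > ρ²=33 → inactive
F = F_att + ΣF_rep = (4.7885,0.4423)
p' = p + 1/5·F = (-8.0423,-0.9115)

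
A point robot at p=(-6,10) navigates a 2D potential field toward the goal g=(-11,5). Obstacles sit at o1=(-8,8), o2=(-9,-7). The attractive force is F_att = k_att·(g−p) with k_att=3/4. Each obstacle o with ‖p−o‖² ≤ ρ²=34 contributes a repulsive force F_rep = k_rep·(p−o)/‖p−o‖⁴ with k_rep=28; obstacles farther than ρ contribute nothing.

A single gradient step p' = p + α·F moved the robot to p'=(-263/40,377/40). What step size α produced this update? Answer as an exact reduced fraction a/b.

α = 1/5

F_att = 3/4·(g−p) = 3/4·(-5,-5) = (-3.7500,-3.7500)
o1: d²=8 ≤ ρ²=34; F_rep = 28·(2,2)/8² = (0.8750,0.8750)
o2: d²=298 > ρ²=34 → inactive
F = F_att + ΣF_rep = (-2.8750,-2.8750)
Δp = p'−p = (-0.5750,-0.5750); α = Δx/Fx = (-23/40) / (-23/8) = 1/5
check: Δy/Fy = (-23/40) / (-23/8) = 1/5 ✓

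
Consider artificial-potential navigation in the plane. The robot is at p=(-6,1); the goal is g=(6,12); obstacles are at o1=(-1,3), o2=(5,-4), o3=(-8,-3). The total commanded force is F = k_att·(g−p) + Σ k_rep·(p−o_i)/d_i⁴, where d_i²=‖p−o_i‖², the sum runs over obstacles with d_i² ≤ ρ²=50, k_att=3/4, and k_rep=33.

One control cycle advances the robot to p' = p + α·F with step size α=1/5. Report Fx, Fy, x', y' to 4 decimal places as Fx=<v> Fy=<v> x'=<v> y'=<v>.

Fx=8.9688 Fy=8.5015 x'=-4.2062 y'=2.7003

F_att = 3/4·(g−p) = 3/4·(12,11) = (9.0000,8.2500)
o1: d²=29 ≤ ρ²=50; F_rep = 33·(-5,-2)/29² = (-0.1962,-0.0785)
o2: d²=146 > ρ²=50 → inactive
o3: d²=20 ≤ ρ²=50; F_rep = 33·(2,4)/20² = (0.1650,0.3300)
F = F_att + ΣF_rep = (8.9688,8.5015)
p' = p + 1/5·F = (-4.2062,2.7003)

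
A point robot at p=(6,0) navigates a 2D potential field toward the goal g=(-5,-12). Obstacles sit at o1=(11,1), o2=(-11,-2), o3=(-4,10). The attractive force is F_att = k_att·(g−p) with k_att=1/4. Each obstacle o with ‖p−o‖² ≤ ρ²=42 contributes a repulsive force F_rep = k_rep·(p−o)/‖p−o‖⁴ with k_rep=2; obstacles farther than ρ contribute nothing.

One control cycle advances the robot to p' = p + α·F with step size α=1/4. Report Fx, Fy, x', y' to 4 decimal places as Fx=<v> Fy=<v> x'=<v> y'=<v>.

Fx=-2.7648 Fy=-3.0030 x'=5.3088 y'=-0.7507

F_att = 1/4·(g−p) = 1/4·(-11,-12) = (-2.7500,-3.0000)
o1: d²=26 ≤ ρ²=42; F_rep = 2·(-5,-1)/26² = (-0.0148,-0.0030)
o2: d²=293 > ρ²=42 → inactive
o3: d²=200 > ρ²=42 → inactive
F = F_att + ΣF_rep = (-2.7648,-3.0030)
p' = p + 1/4·F = (5.3088,-0.7507)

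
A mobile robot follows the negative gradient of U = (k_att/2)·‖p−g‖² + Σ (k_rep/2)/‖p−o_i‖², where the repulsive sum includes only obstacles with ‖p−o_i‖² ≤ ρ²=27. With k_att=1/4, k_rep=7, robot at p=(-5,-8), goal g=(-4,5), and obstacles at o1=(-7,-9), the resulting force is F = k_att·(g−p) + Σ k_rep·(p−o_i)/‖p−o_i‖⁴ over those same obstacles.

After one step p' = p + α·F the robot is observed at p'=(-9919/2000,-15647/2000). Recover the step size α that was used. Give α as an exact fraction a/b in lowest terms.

F_att = 1/4·(g−p) = 1/4·(1,13) = (0.2500,3.2500)
o1: d²=5 ≤ ρ²=27; F_rep = 7·(2,1)/5² = (0.5600,0.2800)
F = F_att + ΣF_rep = (0.8100,3.5300)
Δp = p'−p = (0.0405,0.1765); α = Δx/Fx = (81/2000) / (81/100) = 1/20
check: Δy/Fy = (353/2000) / (353/100) = 1/20 ✓

α = 1/20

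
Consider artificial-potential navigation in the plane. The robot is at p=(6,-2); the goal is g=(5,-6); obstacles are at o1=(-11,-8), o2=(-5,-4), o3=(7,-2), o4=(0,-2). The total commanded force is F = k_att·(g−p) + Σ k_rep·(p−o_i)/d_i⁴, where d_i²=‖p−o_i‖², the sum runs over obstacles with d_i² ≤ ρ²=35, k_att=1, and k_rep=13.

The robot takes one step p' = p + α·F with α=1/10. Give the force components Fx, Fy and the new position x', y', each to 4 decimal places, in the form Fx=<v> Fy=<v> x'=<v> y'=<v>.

F_att = 1·(g−p) = 1·(-1,-4) = (-1.0000,-4.0000)
o1: d²=325 > ρ²=35 → inactive
o2: d²=125 > ρ²=35 → inactive
o3: d²=1 ≤ ρ²=35; F_rep = 13·(-1,0)/1² = (-13.0000,0.0000)
o4: d²=36 > ρ²=35 → inactive
F = F_att + ΣF_rep = (-14.0000,-4.0000)
p' = p + 1/10·F = (4.6000,-2.4000)

Fx=-14.0000 Fy=-4.0000 x'=4.6000 y'=-2.4000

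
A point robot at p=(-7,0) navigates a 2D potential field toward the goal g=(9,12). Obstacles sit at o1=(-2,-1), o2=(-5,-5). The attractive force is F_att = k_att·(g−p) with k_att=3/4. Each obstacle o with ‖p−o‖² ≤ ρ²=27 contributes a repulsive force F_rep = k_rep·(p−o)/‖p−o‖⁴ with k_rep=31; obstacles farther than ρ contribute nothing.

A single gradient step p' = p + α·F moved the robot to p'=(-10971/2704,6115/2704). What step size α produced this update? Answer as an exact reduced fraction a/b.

F_att = 3/4·(g−p) = 3/4·(16,12) = (12.0000,9.0000)
o1: d²=26 ≤ ρ²=27; F_rep = 31·(-5,1)/26² = (-0.2293,0.0459)
o2: d²=29 > ρ²=27 → inactive
F = F_att + ΣF_rep = (11.7707,9.0459)
Δp = p'−p = (2.9427,2.2615); α = Δx/Fx = (7957/2704) / (7957/676) = 1/4
check: Δy/Fy = (6115/2704) / (6115/676) = 1/4 ✓

α = 1/4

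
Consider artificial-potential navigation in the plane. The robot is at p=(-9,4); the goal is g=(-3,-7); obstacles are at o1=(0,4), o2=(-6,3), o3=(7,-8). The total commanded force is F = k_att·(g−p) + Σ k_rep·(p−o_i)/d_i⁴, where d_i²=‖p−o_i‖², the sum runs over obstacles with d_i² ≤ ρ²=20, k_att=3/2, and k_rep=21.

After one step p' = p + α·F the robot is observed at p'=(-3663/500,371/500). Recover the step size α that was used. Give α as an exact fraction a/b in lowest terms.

α = 1/5

F_att = 3/2·(g−p) = 3/2·(6,-11) = (9.0000,-16.5000)
o1: d²=81 > ρ²=20 → inactive
o2: d²=10 ≤ ρ²=20; F_rep = 21·(-3,1)/10² = (-0.6300,0.2100)
o3: d²=400 > ρ²=20 → inactive
F = F_att + ΣF_rep = (8.3700,-16.2900)
Δp = p'−p = (1.6740,-3.2580); α = Δx/Fx = (837/500) / (837/100) = 1/5
check: Δy/Fy = (-1629/500) / (-1629/100) = 1/5 ✓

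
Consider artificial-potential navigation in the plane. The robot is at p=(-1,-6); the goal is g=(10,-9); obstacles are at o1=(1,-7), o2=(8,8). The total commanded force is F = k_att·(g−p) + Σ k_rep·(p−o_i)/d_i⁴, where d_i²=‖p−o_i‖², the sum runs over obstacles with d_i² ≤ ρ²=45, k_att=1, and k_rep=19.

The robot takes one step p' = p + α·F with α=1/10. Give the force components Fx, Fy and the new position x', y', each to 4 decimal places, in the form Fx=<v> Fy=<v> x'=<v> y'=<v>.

Fx=9.4800 Fy=-2.2400 x'=-0.0520 y'=-6.2240

F_att = 1·(g−p) = 1·(11,-3) = (11.0000,-3.0000)
o1: d²=5 ≤ ρ²=45; F_rep = 19·(-2,1)/5² = (-1.5200,0.7600)
o2: d²=277 > ρ²=45 → inactive
F = F_att + ΣF_rep = (9.4800,-2.2400)
p' = p + 1/10·F = (-0.0520,-6.2240)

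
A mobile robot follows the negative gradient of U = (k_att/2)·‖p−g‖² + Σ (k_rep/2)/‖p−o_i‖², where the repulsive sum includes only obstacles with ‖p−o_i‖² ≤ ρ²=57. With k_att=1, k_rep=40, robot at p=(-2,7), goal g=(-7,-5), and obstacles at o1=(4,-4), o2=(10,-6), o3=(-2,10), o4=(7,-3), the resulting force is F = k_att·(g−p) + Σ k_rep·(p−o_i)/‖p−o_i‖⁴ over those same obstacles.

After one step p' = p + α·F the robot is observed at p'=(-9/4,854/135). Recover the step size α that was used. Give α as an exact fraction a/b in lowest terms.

F_att = 1·(g−p) = 1·(-5,-12) = (-5.0000,-12.0000)
o1: d²=157 > ρ²=57 → inactive
o2: d²=313 > ρ²=57 → inactive
o3: d²=9 ≤ ρ²=57; F_rep = 40·(0,-3)/9² = (0.0000,-1.4815)
o4: d²=181 > ρ²=57 → inactive
F = F_att + ΣF_rep = (-5.0000,-13.4815)
Δp = p'−p = (-0.2500,-0.6741); α = Δx/Fx = (-1/4) / (-5) = 1/20
check: Δy/Fy = (-91/135) / (-364/27) = 1/20 ✓

α = 1/20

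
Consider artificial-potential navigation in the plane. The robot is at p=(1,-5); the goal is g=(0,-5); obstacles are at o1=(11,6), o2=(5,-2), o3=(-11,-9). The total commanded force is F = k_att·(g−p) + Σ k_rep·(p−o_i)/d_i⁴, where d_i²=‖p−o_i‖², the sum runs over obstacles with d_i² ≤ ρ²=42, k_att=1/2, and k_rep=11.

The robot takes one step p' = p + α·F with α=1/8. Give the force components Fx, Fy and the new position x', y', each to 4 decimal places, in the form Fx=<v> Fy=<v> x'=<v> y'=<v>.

F_att = 1/2·(g−p) = 1/2·(-1,0) = (-0.5000,0.0000)
o1: d²=221 > ρ²=42 → inactive
o2: d²=25 ≤ ρ²=42; F_rep = 11·(-4,-3)/25² = (-0.0704,-0.0528)
o3: d²=160 > ρ²=42 → inactive
F = F_att + ΣF_rep = (-0.5704,-0.0528)
p' = p + 1/8·F = (0.9287,-5.0066)

Fx=-0.5704 Fy=-0.0528 x'=0.9287 y'=-5.0066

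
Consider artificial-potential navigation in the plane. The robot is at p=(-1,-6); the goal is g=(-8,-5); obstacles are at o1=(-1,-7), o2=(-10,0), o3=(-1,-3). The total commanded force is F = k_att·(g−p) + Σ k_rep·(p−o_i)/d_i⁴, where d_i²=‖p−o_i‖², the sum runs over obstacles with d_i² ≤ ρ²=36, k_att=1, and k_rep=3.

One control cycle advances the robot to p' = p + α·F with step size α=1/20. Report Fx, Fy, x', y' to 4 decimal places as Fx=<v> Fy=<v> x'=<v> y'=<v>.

Fx=-7.0000 Fy=3.8889 x'=-1.3500 y'=-5.8056

F_att = 1·(g−p) = 1·(-7,1) = (-7.0000,1.0000)
o1: d²=1 ≤ ρ²=36; F_rep = 3·(0,1)/1² = (0.0000,3.0000)
o2: d²=117 > ρ²=36 → inactive
o3: d²=9 ≤ ρ²=36; F_rep = 3·(0,-3)/9² = (0.0000,-0.1111)
F = F_att + ΣF_rep = (-7.0000,3.8889)
p' = p + 1/20·F = (-1.3500,-5.8056)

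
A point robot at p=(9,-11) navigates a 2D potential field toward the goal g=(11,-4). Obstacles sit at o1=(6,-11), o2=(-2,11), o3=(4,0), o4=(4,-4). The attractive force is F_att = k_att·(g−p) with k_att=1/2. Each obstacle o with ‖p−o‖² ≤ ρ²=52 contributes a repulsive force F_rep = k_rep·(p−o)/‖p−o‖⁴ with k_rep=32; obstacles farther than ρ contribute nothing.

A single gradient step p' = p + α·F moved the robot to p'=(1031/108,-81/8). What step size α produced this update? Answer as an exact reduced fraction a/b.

α = 1/4

F_att = 1/2·(g−p) = 1/2·(2,7) = (1.0000,3.5000)
o1: d²=9 ≤ ρ²=52; F_rep = 32·(3,0)/9² = (1.1852,0.0000)
o2: d²=605 > ρ²=52 → inactive
o3: d²=146 > ρ²=52 → inactive
o4: d²=74 > ρ²=52 → inactive
F = F_att + ΣF_rep = (2.1852,3.5000)
Δp = p'−p = (0.5463,0.8750); α = Δx/Fx = (59/108) / (59/27) = 1/4
check: Δy/Fy = (7/8) / (7/2) = 1/4 ✓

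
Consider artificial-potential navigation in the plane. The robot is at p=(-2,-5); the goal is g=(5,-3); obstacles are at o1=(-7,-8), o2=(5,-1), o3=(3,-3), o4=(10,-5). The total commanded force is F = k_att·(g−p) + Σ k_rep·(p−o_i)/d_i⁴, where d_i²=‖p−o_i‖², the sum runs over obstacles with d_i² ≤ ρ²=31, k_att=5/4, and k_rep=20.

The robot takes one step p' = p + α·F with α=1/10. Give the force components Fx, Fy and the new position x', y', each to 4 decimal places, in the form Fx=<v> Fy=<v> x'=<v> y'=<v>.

Fx=8.6311 Fy=2.4524 x'=-1.1369 y'=-4.7548

F_att = 5/4·(g−p) = 5/4·(7,2) = (8.7500,2.5000)
o1: d²=34 > ρ²=31 → inactive
o2: d²=65 > ρ²=31 → inactive
o3: d²=29 ≤ ρ²=31; F_rep = 20·(-5,-2)/29² = (-0.1189,-0.0476)
o4: d²=144 > ρ²=31 → inactive
F = F_att + ΣF_rep = (8.6311,2.4524)
p' = p + 1/10·F = (-1.1369,-4.7548)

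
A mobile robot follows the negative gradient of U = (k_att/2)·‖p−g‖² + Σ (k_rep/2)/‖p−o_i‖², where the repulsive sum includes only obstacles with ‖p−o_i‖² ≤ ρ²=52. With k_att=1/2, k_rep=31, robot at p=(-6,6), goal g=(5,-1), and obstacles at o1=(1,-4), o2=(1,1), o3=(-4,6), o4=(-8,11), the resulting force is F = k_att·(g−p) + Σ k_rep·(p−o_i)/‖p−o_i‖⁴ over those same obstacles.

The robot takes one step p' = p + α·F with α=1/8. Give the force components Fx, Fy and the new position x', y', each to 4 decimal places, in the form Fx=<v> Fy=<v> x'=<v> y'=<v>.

Fx=1.6987 Fy=-3.6843 x'=-5.7877 y'=5.5395

F_att = 1/2·(g−p) = 1/2·(11,-7) = (5.5000,-3.5000)
o1: d²=149 > ρ²=52 → inactive
o2: d²=74 > ρ²=52 → inactive
o3: d²=4 ≤ ρ²=52; F_rep = 31·(-2,0)/4² = (-3.8750,0.0000)
o4: d²=29 ≤ ρ²=52; F_rep = 31·(2,-5)/29² = (0.0737,-0.1843)
F = F_att + ΣF_rep = (1.6987,-3.6843)
p' = p + 1/8·F = (-5.7877,5.5395)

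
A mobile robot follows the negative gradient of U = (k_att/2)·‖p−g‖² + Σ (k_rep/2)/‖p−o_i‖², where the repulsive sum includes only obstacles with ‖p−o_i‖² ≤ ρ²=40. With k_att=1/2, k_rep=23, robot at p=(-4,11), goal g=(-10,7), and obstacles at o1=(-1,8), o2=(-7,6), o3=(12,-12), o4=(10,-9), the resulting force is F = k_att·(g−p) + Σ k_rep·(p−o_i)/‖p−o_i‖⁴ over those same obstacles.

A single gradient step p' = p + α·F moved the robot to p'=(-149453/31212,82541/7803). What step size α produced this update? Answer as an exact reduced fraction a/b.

F_att = 1/2·(g−p) = 1/2·(-6,-4) = (-3.0000,-2.0000)
o1: d²=18 ≤ ρ²=40; F_rep = 23·(-3,3)/18² = (-0.2130,0.2130)
o2: d²=34 ≤ ρ²=40; F_rep = 23·(3,5)/34² = (0.0597,0.0995)
o3: d²=785 > ρ²=40 → inactive
o4: d²=596 > ρ²=40 → inactive
F = F_att + ΣF_rep = (-3.1533,-1.6876)
Δp = p'−p = (-0.7883,-0.4219); α = Δx/Fx = (-24605/31212) / (-24605/7803) = 1/4
check: Δy/Fy = (-3292/7803) / (-13168/7803) = 1/4 ✓

α = 1/4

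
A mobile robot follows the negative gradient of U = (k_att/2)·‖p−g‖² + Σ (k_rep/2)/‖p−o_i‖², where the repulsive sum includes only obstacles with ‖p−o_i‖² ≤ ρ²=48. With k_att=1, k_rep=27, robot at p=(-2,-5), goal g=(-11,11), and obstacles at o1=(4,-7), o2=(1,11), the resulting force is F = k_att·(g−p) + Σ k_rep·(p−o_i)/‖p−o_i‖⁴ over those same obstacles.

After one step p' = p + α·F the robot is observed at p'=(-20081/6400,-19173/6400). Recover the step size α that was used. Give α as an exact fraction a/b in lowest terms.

α = 1/8

F_att = 1·(g−p) = 1·(-9,16) = (-9.0000,16.0000)
o1: d²=40 ≤ ρ²=48; F_rep = 27·(-6,2)/40² = (-0.1013,0.0338)
o2: d²=265 > ρ²=48 → inactive
F = F_att + ΣF_rep = (-9.1013,16.0338)
Δp = p'−p = (-1.1377,2.0042); α = Δx/Fx = (-7281/6400) / (-7281/800) = 1/8
check: Δy/Fy = (12827/6400) / (12827/800) = 1/8 ✓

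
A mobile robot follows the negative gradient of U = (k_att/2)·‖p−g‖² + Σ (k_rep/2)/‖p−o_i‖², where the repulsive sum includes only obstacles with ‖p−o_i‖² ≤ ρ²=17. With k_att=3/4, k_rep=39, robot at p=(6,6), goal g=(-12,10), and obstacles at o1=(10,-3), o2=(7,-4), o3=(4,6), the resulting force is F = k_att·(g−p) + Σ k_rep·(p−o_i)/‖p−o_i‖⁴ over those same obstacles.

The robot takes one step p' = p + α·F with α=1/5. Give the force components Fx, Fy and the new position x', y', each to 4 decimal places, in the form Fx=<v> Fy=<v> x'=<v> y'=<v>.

F_att = 3/4·(g−p) = 3/4·(-18,4) = (-13.5000,3.0000)
o1: d²=97 > ρ²=17 → inactive
o2: d²=101 > ρ²=17 → inactive
o3: d²=4 ≤ ρ²=17; F_rep = 39·(2,0)/4² = (4.8750,0.0000)
F = F_att + ΣF_rep = (-8.6250,3.0000)
p' = p + 1/5·F = (4.2750,6.6000)

Fx=-8.6250 Fy=3.0000 x'=4.2750 y'=6.6000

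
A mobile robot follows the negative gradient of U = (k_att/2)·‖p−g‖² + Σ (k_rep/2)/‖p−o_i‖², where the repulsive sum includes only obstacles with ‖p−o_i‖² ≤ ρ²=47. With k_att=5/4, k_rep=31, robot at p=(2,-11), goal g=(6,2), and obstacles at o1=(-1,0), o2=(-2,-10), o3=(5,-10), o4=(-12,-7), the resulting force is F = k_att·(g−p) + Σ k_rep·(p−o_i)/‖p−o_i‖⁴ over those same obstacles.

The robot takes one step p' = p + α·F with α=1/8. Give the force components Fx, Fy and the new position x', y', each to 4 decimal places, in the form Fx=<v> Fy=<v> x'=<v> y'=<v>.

F_att = 5/4·(g−p) = 5/4·(4,13) = (5.0000,16.2500)
o1: d²=130 > ρ²=47 → inactive
o2: d²=17 ≤ ρ²=47; F_rep = 31·(4,-1)/17² = (0.4291,-0.1073)
o3: d²=10 ≤ ρ²=47; F_rep = 31·(-3,-1)/10² = (-0.9300,-0.3100)
o4: d²=212 > ρ²=47 → inactive
F = F_att + ΣF_rep = (4.4991,15.8327)
p' = p + 1/8·F = (2.5624,-9.0209)

Fx=4.4991 Fy=15.8327 x'=2.5624 y'=-9.0209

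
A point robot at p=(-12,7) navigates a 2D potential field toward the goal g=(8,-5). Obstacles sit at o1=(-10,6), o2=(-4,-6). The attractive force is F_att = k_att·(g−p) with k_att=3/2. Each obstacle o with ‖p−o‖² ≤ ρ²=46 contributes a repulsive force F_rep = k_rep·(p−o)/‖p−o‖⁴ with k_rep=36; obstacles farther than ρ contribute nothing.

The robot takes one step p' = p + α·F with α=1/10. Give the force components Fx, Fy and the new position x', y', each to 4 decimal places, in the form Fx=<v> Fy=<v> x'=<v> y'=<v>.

F_att = 3/2·(g−p) = 3/2·(20,-12) = (30.0000,-18.0000)
o1: d²=5 ≤ ρ²=46; F_rep = 36·(-2,1)/5² = (-2.8800,1.4400)
o2: d²=233 > ρ²=46 → inactive
F = F_att + ΣF_rep = (27.1200,-16.5600)
p' = p + 1/10·F = (-9.2880,5.3440)

Fx=27.1200 Fy=-16.5600 x'=-9.2880 y'=5.3440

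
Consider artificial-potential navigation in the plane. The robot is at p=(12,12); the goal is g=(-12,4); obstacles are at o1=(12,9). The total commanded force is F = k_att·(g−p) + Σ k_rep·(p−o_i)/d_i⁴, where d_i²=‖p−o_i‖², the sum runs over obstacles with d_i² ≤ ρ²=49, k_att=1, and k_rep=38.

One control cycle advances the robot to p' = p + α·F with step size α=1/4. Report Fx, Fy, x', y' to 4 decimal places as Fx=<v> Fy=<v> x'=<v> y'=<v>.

Fx=-24.0000 Fy=-6.5926 x'=6.0000 y'=10.3519

F_att = 1·(g−p) = 1·(-24,-8) = (-24.0000,-8.0000)
o1: d²=9 ≤ ρ²=49; F_rep = 38·(0,3)/9² = (0.0000,1.4074)
F = F_att + ΣF_rep = (-24.0000,-6.5926)
p' = p + 1/4·F = (6.0000,10.3519)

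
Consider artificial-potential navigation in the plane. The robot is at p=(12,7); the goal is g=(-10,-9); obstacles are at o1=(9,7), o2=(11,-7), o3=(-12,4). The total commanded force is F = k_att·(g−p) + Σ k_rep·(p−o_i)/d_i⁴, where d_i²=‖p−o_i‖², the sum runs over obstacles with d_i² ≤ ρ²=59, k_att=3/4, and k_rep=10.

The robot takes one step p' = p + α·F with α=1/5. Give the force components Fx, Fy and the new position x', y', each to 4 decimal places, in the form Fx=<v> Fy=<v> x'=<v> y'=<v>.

Fx=-16.1296 Fy=-12.0000 x'=8.7741 y'=4.6000

F_att = 3/4·(g−p) = 3/4·(-22,-16) = (-16.5000,-12.0000)
o1: d²=9 ≤ ρ²=59; F_rep = 10·(3,0)/9² = (0.3704,0.0000)
o2: d²=197 > ρ²=59 → inactive
o3: d²=585 > ρ²=59 → inactive
F = F_att + ΣF_rep = (-16.1296,-12.0000)
p' = p + 1/5·F = (8.7741,4.6000)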